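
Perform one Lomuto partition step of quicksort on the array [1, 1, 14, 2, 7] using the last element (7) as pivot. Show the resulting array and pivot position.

Lomuto partition with pivot = 7:

Initial array: [1, 1, 14, 2, 7]

arr[0]=1 <= 7: swap with position 0, array becomes [1, 1, 14, 2, 7]
arr[1]=1 <= 7: swap with position 1, array becomes [1, 1, 14, 2, 7]
arr[2]=14 > 7: no swap
arr[3]=2 <= 7: swap with position 2, array becomes [1, 1, 2, 14, 7]

Place pivot at position 3: [1, 1, 2, 7, 14]
Pivot position: 3

After partitioning with pivot 7, the array becomes [1, 1, 2, 7, 14]. The pivot is placed at index 3. All elements to the left of the pivot are <= 7, and all elements to the right are > 7.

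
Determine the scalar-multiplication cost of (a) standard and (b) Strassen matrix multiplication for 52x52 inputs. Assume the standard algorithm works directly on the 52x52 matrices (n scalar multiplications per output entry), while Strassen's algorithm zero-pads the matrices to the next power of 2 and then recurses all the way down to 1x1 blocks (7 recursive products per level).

Matrix multiplication for 52x52 matrices:

Strassen's algorithm requires power-of-2 dimensions. Pad 52x52 to 64x64 (next power of 2).

Standard algorithm: 52^3 = 140608 multiplications
Strassen's algorithm: 7^(log2(64)) = 7^6 = 117649 multiplications
Savings: 140608 - 117649 = 22959 multiplications

Standard: 140608 multiplications (52^3). Strassen: 117649 multiplications (7^6, after padding to 64x64). Strassen reduces 8 recursive multiplications to 7 at each level.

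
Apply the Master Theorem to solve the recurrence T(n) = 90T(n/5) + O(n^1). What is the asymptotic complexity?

Master Theorem for T(n) = 90T(n/5) + O(n^1):

a = 90, b = 5, c = 1
log_b(a) = log_5(90) = 2.7959

Case 1: c = 1 < log_5(90) = 2.7959
T(n) = O(n^(log_5 90))

For T(n) = 90T(n/5) + O(n^1): log_5(90) = 2.7959. This is Case 1 of the Master Theorem (c < log_b(a), work dominated by leaves), giving O(n^(log_5 90)).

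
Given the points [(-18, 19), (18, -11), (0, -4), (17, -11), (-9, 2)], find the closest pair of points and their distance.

Computing all pairwise distances among 5 points:

d((-18, 19), (18, -11)) = 46.8615
d((-18, 19), (0, -4)) = 29.2062
d((-18, 19), (17, -11)) = 46.0977
d((-18, 19), (-9, 2)) = 19.2354
d((18, -11), (0, -4)) = 19.3132
d((18, -11), (17, -11)) = 1.0 <-- minimum
d((18, -11), (-9, 2)) = 29.9666
d((0, -4), (17, -11)) = 18.3848
d((0, -4), (-9, 2)) = 10.8167
d((17, -11), (-9, 2)) = 29.0689

Closest pair: (18, -11) and (17, -11) with distance 1.0

The closest pair is (18, -11) and (17, -11) with Euclidean distance 1.0. For 5 points, brute-force pairwise comparison is shown above. For large n, the divide-and-conquer algorithm (sort by x, recurse on halves, check the dividing strip) achieves O(n log n).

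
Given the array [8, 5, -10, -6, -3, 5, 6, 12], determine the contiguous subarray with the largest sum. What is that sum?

Using Kadane's algorithm on [8, 5, -10, -6, -3, 5, 6, 12]:

Scanning through the array:
Position 1 (value 5): max_ending_here = 13, max_so_far = 13
Position 2 (value -10): max_ending_here = 3, max_so_far = 13
Position 3 (value -6): max_ending_here = -3, max_so_far = 13
Position 4 (value -3): max_ending_here = -3, max_so_far = 13
Position 5 (value 5): max_ending_here = 5, max_so_far = 13
Position 6 (value 6): max_ending_here = 11, max_so_far = 13
Position 7 (value 12): max_ending_here = 23, max_so_far = 23

Maximum subarray: [5, 6, 12]
Maximum sum: 23

The maximum subarray is [5, 6, 12] with sum 23. This subarray runs from index 5 to index 7.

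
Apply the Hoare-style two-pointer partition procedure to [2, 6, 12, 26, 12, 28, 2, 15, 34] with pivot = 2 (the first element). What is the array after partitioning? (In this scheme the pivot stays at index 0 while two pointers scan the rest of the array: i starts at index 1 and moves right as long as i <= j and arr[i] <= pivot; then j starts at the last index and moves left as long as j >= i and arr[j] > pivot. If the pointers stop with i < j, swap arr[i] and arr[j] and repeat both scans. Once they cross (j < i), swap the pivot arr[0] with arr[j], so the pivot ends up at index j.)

Hoare-style two-pointer partition with pivot = 2:

Initial array: [2, 6, 12, 26, 12, 28, 2, 15, 34]

Pointers start at i = 1, j = 8.
i stops at index 1 (arr[1]=6 > 2), j stops at index 6 (arr[6]=2 <= 2): swap arr[1] and arr[6], array becomes [2, 2, 12, 26, 12, 28, 6, 15, 34]
i ends at 2, j ends at 1: the pointers have crossed (j < i), so scanning stops.

Swap pivot arr[0] with arr[1] to place pivot at position 1: [2, 2, 12, 26, 12, 28, 6, 15, 34]
Pivot position: 1

After partitioning with pivot 2, the array becomes [2, 2, 12, 26, 12, 28, 6, 15, 34]. The pivot is placed at index 1. All elements to the left of the pivot are <= 2, and all elements to the right are > 2.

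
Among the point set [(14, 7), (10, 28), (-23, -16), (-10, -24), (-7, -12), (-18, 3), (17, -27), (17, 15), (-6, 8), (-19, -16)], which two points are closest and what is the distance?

Computing all pairwise distances among 10 points:

d((14, 7), (10, 28)) = 21.3776
d((14, 7), (-23, -16)) = 43.566
d((14, 7), (-10, -24)) = 39.2046
d((14, 7), (-7, -12)) = 28.3196
d((14, 7), (-18, 3)) = 32.249
d((14, 7), (17, -27)) = 34.1321
d((14, 7), (17, 15)) = 8.544
d((14, 7), (-6, 8)) = 20.025
d((14, 7), (-19, -16)) = 40.2244
d((10, 28), (-23, -16)) = 55.0
d((10, 28), (-10, -24)) = 55.7136
d((10, 28), (-7, -12)) = 43.4626
d((10, 28), (-18, 3)) = 37.5366
d((10, 28), (17, -27)) = 55.4437
d((10, 28), (17, 15)) = 14.7648
d((10, 28), (-6, 8)) = 25.6125
d((10, 28), (-19, -16)) = 52.6972
d((-23, -16), (-10, -24)) = 15.2643
d((-23, -16), (-7, -12)) = 16.4924
d((-23, -16), (-18, 3)) = 19.6469
d((-23, -16), (17, -27)) = 41.4849
d((-23, -16), (17, 15)) = 50.6063
d((-23, -16), (-6, 8)) = 29.4109
d((-23, -16), (-19, -16)) = 4.0 <-- minimum
d((-10, -24), (-7, -12)) = 12.3693
d((-10, -24), (-18, 3)) = 28.1603
d((-10, -24), (17, -27)) = 27.1662
d((-10, -24), (17, 15)) = 47.4342
d((-10, -24), (-6, 8)) = 32.249
d((-10, -24), (-19, -16)) = 12.0416
d((-7, -12), (-18, 3)) = 18.6011
d((-7, -12), (17, -27)) = 28.3019
d((-7, -12), (17, 15)) = 36.1248
d((-7, -12), (-6, 8)) = 20.025
d((-7, -12), (-19, -16)) = 12.6491
d((-18, 3), (17, -27)) = 46.0977
d((-18, 3), (17, 15)) = 37.0
d((-18, 3), (-6, 8)) = 13.0
d((-18, 3), (-19, -16)) = 19.0263
d((17, -27), (17, 15)) = 42.0
d((17, -27), (-6, 8)) = 41.8808
d((17, -27), (-19, -16)) = 37.6431
d((17, 15), (-6, 8)) = 24.0416
d((17, 15), (-19, -16)) = 47.5079
d((-6, 8), (-19, -16)) = 27.2947

Closest pair: (-23, -16) and (-19, -16) with distance 4.0

The closest pair is (-23, -16) and (-19, -16) with Euclidean distance 4.0. For 10 points, brute-force pairwise comparison is shown above. For large n, the divide-and-conquer algorithm (sort by x, recurse on halves, check the dividing strip) achieves O(n log n).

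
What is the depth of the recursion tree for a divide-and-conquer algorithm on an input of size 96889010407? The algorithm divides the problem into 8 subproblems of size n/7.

For divide and conquer with division factor 7:

Problem sizes at each level:
Level 0: 96889010407
Level 1: 13841287201
Level 2: 1977326743
Level 3: 282475249
Level 4: 40353607
Level 5: 5764801
Level 6: 823543
Level 7: 117649
Level 8: 16807
Level 9: 2401
Level 10: 343
Level 11: 49
Level 12: 7
Level 13: 1

The root is level 0 and the size-1 base case is level 13 (the tree spans levels 0 through 13, i.e. 14 levels counting the root), so the depth is the number of divisions: log_7(96889010407) = 13

The recursion tree depth is log_7(96889010407) = 13. At each level, the problem size is divided by 7, so it takes 13 divisions to reduce to a base case of size 1. The algorithm makes 8 recursive calls at each level.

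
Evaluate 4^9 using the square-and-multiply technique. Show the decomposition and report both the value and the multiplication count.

Computing 4^9 by squaring (build up from 4^1; each line after the first costs one multiplication):

4^1 = 4
4^2 = (4^1)^2 = 4^2 = 16
4^4 = (4^2)^2 = 16^2 = 256
4^8 = (4^4)^2 = 256^2 = 65536
4^9 = 4 * 4^8 = 4 * 65536 = 262144

Result: 262144
Multiplications needed: 4 (4 lines after 4^1)

4^9 = 262144. Using exponentiation by squaring, this requires 4 multiplications. The key idea: if the exponent is even, square the half-power; if odd, multiply by the base once.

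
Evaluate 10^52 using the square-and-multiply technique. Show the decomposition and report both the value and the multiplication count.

Computing 10^52 by squaring (build up from 10^1; each line after the first costs one multiplication):

10^1 = 10
10^2 = (10^1)^2 = 10^2 = 100
10^3 = 10 * 10^2 = 10 * 100 = 1000
10^6 = (10^3)^2 = 1000^2 = 1000000
10^12 = (10^6)^2 = 1000000^2 = 1000000000000
10^13 = 10 * 10^12 = 10 * 1000000000000 = 10000000000000
10^26 = (10^13)^2 = 10000000000000^2 = 100000000000000000000000000
10^52 = (10^26)^2 = 100000000000000000000000000^2 = 10000000000000000000000000000000000000000000000000000

Result: 10000000000000000000000000000000000000000000000000000
Multiplications needed: 7 (7 lines after 10^1)

10^52 = 10000000000000000000000000000000000000000000000000000. Using exponentiation by squaring, this requires 7 multiplications. The key idea: if the exponent is even, square the half-power; if odd, multiply by the base once.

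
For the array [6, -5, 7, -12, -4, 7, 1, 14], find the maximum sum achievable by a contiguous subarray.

Using Kadane's algorithm on [6, -5, 7, -12, -4, 7, 1, 14]:

Scanning through the array:
Position 1 (value -5): max_ending_here = 1, max_so_far = 6
Position 2 (value 7): max_ending_here = 8, max_so_far = 8
Position 3 (value -12): max_ending_here = -4, max_so_far = 8
Position 4 (value -4): max_ending_here = -4, max_so_far = 8
Position 5 (value 7): max_ending_here = 7, max_so_far = 8
Position 6 (value 1): max_ending_here = 8, max_so_far = 8
Position 7 (value 14): max_ending_here = 22, max_so_far = 22

Maximum subarray: [7, 1, 14]
Maximum sum: 22

The maximum subarray is [7, 1, 14] with sum 22. This subarray runs from index 5 to index 7.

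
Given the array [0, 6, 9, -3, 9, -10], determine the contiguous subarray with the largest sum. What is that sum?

Using Kadane's algorithm on [0, 6, 9, -3, 9, -10]:

Scanning through the array:
Position 1 (value 6): max_ending_here = 6, max_so_far = 6
Position 2 (value 9): max_ending_here = 15, max_so_far = 15
Position 3 (value -3): max_ending_here = 12, max_so_far = 15
Position 4 (value 9): max_ending_here = 21, max_so_far = 21
Position 5 (value -10): max_ending_here = 11, max_so_far = 21

Maximum subarray: [0, 6, 9, -3, 9]
Maximum sum: 21

The maximum subarray is [0, 6, 9, -3, 9] with sum 21. This subarray runs from index 0 to index 4.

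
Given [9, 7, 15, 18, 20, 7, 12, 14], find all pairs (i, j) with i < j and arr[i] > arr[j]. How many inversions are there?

Finding inversions in [9, 7, 15, 18, 20, 7, 12, 14]:

(0, 1): arr[0]=9 > arr[1]=7
(0, 5): arr[0]=9 > arr[5]=7
(2, 5): arr[2]=15 > arr[5]=7
(2, 6): arr[2]=15 > arr[6]=12
(2, 7): arr[2]=15 > arr[7]=14
(3, 5): arr[3]=18 > arr[5]=7
(3, 6): arr[3]=18 > arr[6]=12
(3, 7): arr[3]=18 > arr[7]=14
(4, 5): arr[4]=20 > arr[5]=7
(4, 6): arr[4]=20 > arr[6]=12
(4, 7): arr[4]=20 > arr[7]=14

Total inversions: 11

The array has 11 inversion(s): (0,1), (0,5), (2,5), (2,6), (2,7), (3,5), (3,6), (3,7), (4,5), (4,6), (4,7). Each pair (i,j) satisfies i < j and arr[i] > arr[j].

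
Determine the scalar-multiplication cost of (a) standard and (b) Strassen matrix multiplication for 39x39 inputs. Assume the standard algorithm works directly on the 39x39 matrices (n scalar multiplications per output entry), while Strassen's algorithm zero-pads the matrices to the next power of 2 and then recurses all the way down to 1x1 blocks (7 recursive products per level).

Matrix multiplication for 39x39 matrices:

Strassen's algorithm requires power-of-2 dimensions. Pad 39x39 to 64x64 (next power of 2).

Standard algorithm: 39^3 = 59319 multiplications
Strassen's algorithm: 7^(log2(64)) = 7^6 = 117649 multiplications
Difference: 59319 - 117649 = -58330 (Strassen uses MORE here due to padding overhead — for small or just-over-power-of-2 n, padding can outweigh the per-level savings)

Standard: 59319 multiplications (39^3). Strassen: 117649 multiplications (7^6, after padding to 64x64). Strassen reduces 8 recursive multiplications to 7 at each level.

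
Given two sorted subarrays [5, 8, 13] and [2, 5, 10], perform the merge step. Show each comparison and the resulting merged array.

Merging process:

Compare 5 vs 2: take 2 from right. Merged: [2]
Compare 5 vs 5: take 5 from left. Merged: [2, 5]
Compare 8 vs 5: take 5 from right. Merged: [2, 5, 5]
Compare 8 vs 10: take 8 from left. Merged: [2, 5, 5, 8]
Compare 13 vs 10: take 10 from right. Merged: [2, 5, 5, 8, 10]
Append remaining from left: [13]. Merged: [2, 5, 5, 8, 10, 13]

Final merged array: [2, 5, 5, 8, 10, 13]
Total comparisons: 5

The merged array is [2, 5, 5, 8, 10, 13], requiring 5 comparisons. The merge step runs in O(n) time where n is the total number of elements.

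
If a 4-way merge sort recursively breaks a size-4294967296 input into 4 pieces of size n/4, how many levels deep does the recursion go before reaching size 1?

For divide and conquer with division factor 4:

Problem sizes at each level:
Level 0: 4294967296
Level 1: 1073741824
Level 2: 268435456
Level 3: 67108864
Level 4: 16777216
Level 5: 4194304
Level 6: 1048576
Level 7: 262144
Level 8: 65536
Level 9: 16384
Level 10: 4096
Level 11: 1024
Level 12: 256
Level 13: 64
Level 14: 16
Level 15: 4
Level 16: 1

The root is level 0 and the size-1 base case is level 16 (the tree spans levels 0 through 16, i.e. 17 levels counting the root), so the depth is the number of divisions: log_4(4294967296) = 16

The recursion tree depth is log_4(4294967296) = 16. At each level, the problem size is divided by 4, so it takes 16 divisions to reduce to a base case of size 1. The algorithm makes 4 recursive calls at each level.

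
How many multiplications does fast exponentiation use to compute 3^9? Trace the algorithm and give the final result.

Computing 3^9 by squaring (build up from 3^1; each line after the first costs one multiplication):

3^1 = 3
3^2 = (3^1)^2 = 3^2 = 9
3^4 = (3^2)^2 = 9^2 = 81
3^8 = (3^4)^2 = 81^2 = 6561
3^9 = 3 * 3^8 = 3 * 6561 = 19683

Result: 19683
Multiplications needed: 4 (4 lines after 3^1)

3^9 = 19683. Using exponentiation by squaring, this requires 4 multiplications. The key idea: if the exponent is even, square the half-power; if odd, multiply by the base once.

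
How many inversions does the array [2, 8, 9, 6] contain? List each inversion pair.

Finding inversions in [2, 8, 9, 6]:

(1, 3): arr[1]=8 > arr[3]=6
(2, 3): arr[2]=9 > arr[3]=6

Total inversions: 2

The array has 2 inversion(s): (1,3), (2,3). Each pair (i,j) satisfies i < j and arr[i] > arr[j].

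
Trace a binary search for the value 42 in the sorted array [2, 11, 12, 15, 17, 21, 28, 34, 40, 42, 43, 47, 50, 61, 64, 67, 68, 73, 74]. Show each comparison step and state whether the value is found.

Binary search for 42 in [2, 11, 12, 15, 17, 21, 28, 34, 40, 42, 43, 47, 50, 61, 64, 67, 68, 73, 74]:

lo=0, hi=18, mid=9, arr[mid]=42 -> Found target at index 9!

Binary search finds 42 at index 9 after 1 comparisons. The search repeatedly halves the search space by comparing with the middle element.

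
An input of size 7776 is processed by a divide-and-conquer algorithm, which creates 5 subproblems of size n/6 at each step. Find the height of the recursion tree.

For divide and conquer with division factor 6:

Problem sizes at each level:
Level 0: 7776
Level 1: 1296
Level 2: 216
Level 3: 36
Level 4: 6
Level 5: 1

The root is level 0 and the size-1 base case is level 5 (the tree spans levels 0 through 5, i.e. 6 levels counting the root), so the depth is the number of divisions: log_6(7776) = 5

The recursion tree depth is log_6(7776) = 5. At each level, the problem size is divided by 6, so it takes 5 divisions to reduce to a base case of size 1. The algorithm makes 5 recursive calls at each level.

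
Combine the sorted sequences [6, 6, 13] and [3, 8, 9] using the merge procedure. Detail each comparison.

Merging process:

Compare 6 vs 3: take 3 from right. Merged: [3]
Compare 6 vs 8: take 6 from left. Merged: [3, 6]
Compare 6 vs 8: take 6 from left. Merged: [3, 6, 6]
Compare 13 vs 8: take 8 from right. Merged: [3, 6, 6, 8]
Compare 13 vs 9: take 9 from right. Merged: [3, 6, 6, 8, 9]
Append remaining from left: [13]. Merged: [3, 6, 6, 8, 9, 13]

Final merged array: [3, 6, 6, 8, 9, 13]
Total comparisons: 5

The merged array is [3, 6, 6, 8, 9, 13], requiring 5 comparisons. The merge step runs in O(n) time where n is the total number of elements.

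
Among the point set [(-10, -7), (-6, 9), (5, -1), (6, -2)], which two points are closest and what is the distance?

Computing all pairwise distances among 4 points:

d((-10, -7), (-6, 9)) = 16.4924
d((-10, -7), (5, -1)) = 16.1555
d((-10, -7), (6, -2)) = 16.7631
d((-6, 9), (5, -1)) = 14.8661
d((-6, 9), (6, -2)) = 16.2788
d((5, -1), (6, -2)) = 1.4142 <-- minimum

Closest pair: (5, -1) and (6, -2) with distance 1.4142

The closest pair is (5, -1) and (6, -2) with Euclidean distance 1.4142. For 4 points, brute-force pairwise comparison is shown above. For large n, the divide-and-conquer algorithm (sort by x, recurse on halves, check the dividing strip) achieves O(n log n).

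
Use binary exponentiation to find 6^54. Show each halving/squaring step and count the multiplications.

Computing 6^54 by squaring (build up from 6^1; each line after the first costs one multiplication):

6^1 = 6
6^2 = (6^1)^2 = 6^2 = 36
6^3 = 6 * 6^2 = 6 * 36 = 216
6^6 = (6^3)^2 = 216^2 = 46656
6^12 = (6^6)^2 = 46656^2 = 2176782336
6^13 = 6 * 6^12 = 6 * 2176782336 = 13060694016
6^26 = (6^13)^2 = 13060694016^2 = 170581728179578208256
6^27 = 6 * 6^26 = 6 * 170581728179578208256 = 1023490369077469249536
6^54 = (6^27)^2 = 1023490369077469249536^2 = 1047532535594334222593508922191671036215296

Result: 1047532535594334222593508922191671036215296
Multiplications needed: 8 (8 lines after 6^1)

6^54 = 1047532535594334222593508922191671036215296. Using exponentiation by squaring, this requires 8 multiplications. The key idea: if the exponent is even, square the half-power; if odd, multiply by the base once.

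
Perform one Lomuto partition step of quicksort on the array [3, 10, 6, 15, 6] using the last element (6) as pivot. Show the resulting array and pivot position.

Lomuto partition with pivot = 6:

Initial array: [3, 10, 6, 15, 6]

arr[0]=3 <= 6: swap with position 0, array becomes [3, 10, 6, 15, 6]
arr[1]=10 > 6: no swap
arr[2]=6 <= 6: swap with position 1, array becomes [3, 6, 10, 15, 6]
arr[3]=15 > 6: no swap

Place pivot at position 2: [3, 6, 6, 15, 10]
Pivot position: 2

After partitioning with pivot 6, the array becomes [3, 6, 6, 15, 10]. The pivot is placed at index 2. All elements to the left of the pivot are <= 6, and all elements to the right are > 6.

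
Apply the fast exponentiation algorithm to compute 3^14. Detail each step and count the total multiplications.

Computing 3^14 by squaring (build up from 3^1; each line after the first costs one multiplication):

3^1 = 3
3^2 = (3^1)^2 = 3^2 = 9
3^3 = 3 * 3^2 = 3 * 9 = 27
3^6 = (3^3)^2 = 27^2 = 729
3^7 = 3 * 3^6 = 3 * 729 = 2187
3^14 = (3^7)^2 = 2187^2 = 4782969

Result: 4782969
Multiplications needed: 5 (5 lines after 3^1)

3^14 = 4782969. Using exponentiation by squaring, this requires 5 multiplications. The key idea: if the exponent is even, square the half-power; if odd, multiply by the base once.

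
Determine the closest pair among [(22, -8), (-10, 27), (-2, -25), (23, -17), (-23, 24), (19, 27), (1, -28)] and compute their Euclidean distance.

Computing all pairwise distances among 7 points:

d((22, -8), (-10, 27)) = 47.4236
d((22, -8), (-2, -25)) = 29.4109
d((22, -8), (23, -17)) = 9.0554
d((22, -8), (-23, 24)) = 55.2178
d((22, -8), (19, 27)) = 35.1283
d((22, -8), (1, -28)) = 29.0
d((-10, 27), (-2, -25)) = 52.6118
d((-10, 27), (23, -17)) = 55.0
d((-10, 27), (-23, 24)) = 13.3417
d((-10, 27), (19, 27)) = 29.0
d((-10, 27), (1, -28)) = 56.0892
d((-2, -25), (23, -17)) = 26.2488
d((-2, -25), (-23, 24)) = 53.3104
d((-2, -25), (19, 27)) = 56.0803
d((-2, -25), (1, -28)) = 4.2426 <-- minimum
d((23, -17), (-23, 24)) = 61.6198
d((23, -17), (19, 27)) = 44.1814
d((23, -17), (1, -28)) = 24.5967
d((-23, 24), (19, 27)) = 42.107
d((-23, 24), (1, -28)) = 57.2713
d((19, 27), (1, -28)) = 57.8705

Closest pair: (-2, -25) and (1, -28) with distance 4.2426

The closest pair is (-2, -25) and (1, -28) with Euclidean distance 4.2426. For 7 points, brute-force pairwise comparison is shown above. For large n, the divide-and-conquer algorithm (sort by x, recurse on halves, check the dividing strip) achieves O(n log n).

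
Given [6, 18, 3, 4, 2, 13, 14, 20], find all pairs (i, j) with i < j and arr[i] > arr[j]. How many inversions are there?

Finding inversions in [6, 18, 3, 4, 2, 13, 14, 20]:

(0, 2): arr[0]=6 > arr[2]=3
(0, 3): arr[0]=6 > arr[3]=4
(0, 4): arr[0]=6 > arr[4]=2
(1, 2): arr[1]=18 > arr[2]=3
(1, 3): arr[1]=18 > arr[3]=4
(1, 4): arr[1]=18 > arr[4]=2
(1, 5): arr[1]=18 > arr[5]=13
(1, 6): arr[1]=18 > arr[6]=14
(2, 4): arr[2]=3 > arr[4]=2
(3, 4): arr[3]=4 > arr[4]=2

Total inversions: 10

The array has 10 inversion(s): (0,2), (0,3), (0,4), (1,2), (1,3), (1,4), (1,5), (1,6), (2,4), (3,4). Each pair (i,j) satisfies i < j and arr[i] > arr[j].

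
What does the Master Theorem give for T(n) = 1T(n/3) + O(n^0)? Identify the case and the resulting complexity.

Master Theorem for T(n) = 1T(n/3) + O(n^0):

a = 1, b = 3, c = 0
log_b(a) = log_3(1) = 0.0000

Case 2: c = 0 = log_3(1) = 0.0000
T(n) = O(n^0 log n) = O(log n)

For T(n) = 1T(n/3) + O(n^0): log_3(1) = 0.0000. This is Case 2 of the Master Theorem (c = log_b(a), equal work at all levels), giving O(log n).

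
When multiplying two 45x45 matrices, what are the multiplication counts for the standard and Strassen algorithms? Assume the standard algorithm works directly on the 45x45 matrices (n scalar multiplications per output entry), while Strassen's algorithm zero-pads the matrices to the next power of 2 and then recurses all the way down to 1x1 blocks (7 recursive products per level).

Matrix multiplication for 45x45 matrices:

Strassen's algorithm requires power-of-2 dimensions. Pad 45x45 to 64x64 (next power of 2).

Standard algorithm: 45^3 = 91125 multiplications
Strassen's algorithm: 7^(log2(64)) = 7^6 = 117649 multiplications
Difference: 91125 - 117649 = -26524 (Strassen uses MORE here due to padding overhead — for small or just-over-power-of-2 n, padding can outweigh the per-level savings)

Standard: 91125 multiplications (45^3). Strassen: 117649 multiplications (7^6, after padding to 64x64). Strassen reduces 8 recursive multiplications to 7 at each level.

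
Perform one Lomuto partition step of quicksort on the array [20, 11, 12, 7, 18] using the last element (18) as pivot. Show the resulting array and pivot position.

Lomuto partition with pivot = 18:

Initial array: [20, 11, 12, 7, 18]

arr[0]=20 > 18: no swap
arr[1]=11 <= 18: swap with position 0, array becomes [11, 20, 12, 7, 18]
arr[2]=12 <= 18: swap with position 1, array becomes [11, 12, 20, 7, 18]
arr[3]=7 <= 18: swap with position 2, array becomes [11, 12, 7, 20, 18]

Place pivot at position 3: [11, 12, 7, 18, 20]
Pivot position: 3

After partitioning with pivot 18, the array becomes [11, 12, 7, 18, 20]. The pivot is placed at index 3. All elements to the left of the pivot are <= 18, and all elements to the right are > 18.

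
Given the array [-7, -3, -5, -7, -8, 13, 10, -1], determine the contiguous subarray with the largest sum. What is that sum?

Using Kadane's algorithm on [-7, -3, -5, -7, -8, 13, 10, -1]:

Scanning through the array:
Position 1 (value -3): max_ending_here = -3, max_so_far = -3
Position 2 (value -5): max_ending_here = -5, max_so_far = -3
Position 3 (value -7): max_ending_here = -7, max_so_far = -3
Position 4 (value -8): max_ending_here = -8, max_so_far = -3
Position 5 (value 13): max_ending_here = 13, max_so_far = 13
Position 6 (value 10): max_ending_here = 23, max_so_far = 23
Position 7 (value -1): max_ending_here = 22, max_so_far = 23

Maximum subarray: [13, 10]
Maximum sum: 23

The maximum subarray is [13, 10] with sum 23. This subarray runs from index 5 to index 6.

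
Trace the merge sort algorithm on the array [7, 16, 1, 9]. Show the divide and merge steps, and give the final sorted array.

Merge sort trace:

Split: [7, 16, 1, 9] -> [7, 16] and [1, 9]
  Split: [7, 16] -> [7] and [16]
  Merge: [7] + [16] -> [7, 16]
  Split: [1, 9] -> [1] and [9]
  Merge: [1] + [9] -> [1, 9]
Merge: [7, 16] + [1, 9] -> [1, 7, 9, 16]

Final sorted array: [1, 7, 9, 16]

The merge sort proceeds by recursively splitting the array and merging sorted halves.
After all merges, the sorted array is [1, 7, 9, 16].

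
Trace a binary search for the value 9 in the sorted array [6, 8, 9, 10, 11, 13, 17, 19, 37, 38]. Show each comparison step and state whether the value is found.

Binary search for 9 in [6, 8, 9, 10, 11, 13, 17, 19, 37, 38]:

lo=0, hi=9, mid=4, arr[mid]=11 -> 11 > 9, search left half
lo=0, hi=3, mid=1, arr[mid]=8 -> 8 < 9, search right half
lo=2, hi=3, mid=2, arr[mid]=9 -> Found target at index 2!

Binary search finds 9 at index 2 after 3 comparisons. The search repeatedly halves the search space by comparing with the middle element.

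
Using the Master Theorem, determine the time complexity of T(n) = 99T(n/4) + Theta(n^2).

Master Theorem for T(n) = 99T(n/4) + O(n^2):

a = 99, b = 4, c = 2
log_b(a) = log_4(99) = 3.3147

Case 1: c = 2 < log_4(99) = 3.3147
T(n) = O(n^(log_4 99))

For T(n) = 99T(n/4) + O(n^2): log_4(99) = 3.3147. This is Case 1 of the Master Theorem (c < log_b(a), work dominated by leaves), giving O(n^(log_4 99)).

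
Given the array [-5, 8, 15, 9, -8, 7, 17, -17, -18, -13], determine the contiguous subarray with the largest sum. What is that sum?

Using Kadane's algorithm on [-5, 8, 15, 9, -8, 7, 17, -17, -18, -13]:

Scanning through the array:
Position 1 (value 8): max_ending_here = 8, max_so_far = 8
Position 2 (value 15): max_ending_here = 23, max_so_far = 23
Position 3 (value 9): max_ending_here = 32, max_so_far = 32
Position 4 (value -8): max_ending_here = 24, max_so_far = 32
Position 5 (value 7): max_ending_here = 31, max_so_far = 32
Position 6 (value 17): max_ending_here = 48, max_so_far = 48
Position 7 (value -17): max_ending_here = 31, max_so_far = 48
Position 8 (value -18): max_ending_here = 13, max_so_far = 48
Position 9 (value -13): max_ending_here = 0, max_so_far = 48

Maximum subarray: [8, 15, 9, -8, 7, 17]
Maximum sum: 48

The maximum subarray is [8, 15, 9, -8, 7, 17] with sum 48. This subarray runs from index 1 to index 6.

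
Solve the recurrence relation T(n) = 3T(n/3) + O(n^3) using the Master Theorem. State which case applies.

Master Theorem for T(n) = 3T(n/3) + O(n^3):

a = 3, b = 3, c = 3
log_b(a) = log_3(3) = 1.0000

Case 3: c = 3 > log_3(3) = 1.0000
T(n) = O(n^3) = O(n^3)

For T(n) = 3T(n/3) + O(n^3): log_3(3) = 1.0000. This is Case 3 of the Master Theorem (c > log_b(a), work dominated by root), giving O(n^3).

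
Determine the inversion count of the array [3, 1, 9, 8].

Finding inversions in [3, 1, 9, 8]:

(0, 1): arr[0]=3 > arr[1]=1
(2, 3): arr[2]=9 > arr[3]=8

Total inversions: 2

The array has 2 inversion(s): (0,1), (2,3). Each pair (i,j) satisfies i < j and arr[i] > arr[j].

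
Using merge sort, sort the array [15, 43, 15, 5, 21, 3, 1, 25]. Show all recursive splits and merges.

Merge sort trace:

Split: [15, 43, 15, 5, 21, 3, 1, 25] -> [15, 43, 15, 5] and [21, 3, 1, 25]
  Split: [15, 43, 15, 5] -> [15, 43] and [15, 5]
    Split: [15, 43] -> [15] and [43]
    Merge: [15] + [43] -> [15, 43]
    Split: [15, 5] -> [15] and [5]
    Merge: [15] + [5] -> [5, 15]
  Merge: [15, 43] + [5, 15] -> [5, 15, 15, 43]
  Split: [21, 3, 1, 25] -> [21, 3] and [1, 25]
    Split: [21, 3] -> [21] and [3]
    Merge: [21] + [3] -> [3, 21]
    Split: [1, 25] -> [1] and [25]
    Merge: [1] + [25] -> [1, 25]
  Merge: [3, 21] + [1, 25] -> [1, 3, 21, 25]
Merge: [5, 15, 15, 43] + [1, 3, 21, 25] -> [1, 3, 5, 15, 15, 21, 25, 43]

Final sorted array: [1, 3, 5, 15, 15, 21, 25, 43]

The merge sort proceeds by recursively splitting the array and merging sorted halves.
After all merges, the sorted array is [1, 3, 5, 15, 15, 21, 25, 43].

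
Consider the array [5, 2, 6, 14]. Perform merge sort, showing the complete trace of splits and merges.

Merge sort trace:

Split: [5, 2, 6, 14] -> [5, 2] and [6, 14]
  Split: [5, 2] -> [5] and [2]
  Merge: [5] + [2] -> [2, 5]
  Split: [6, 14] -> [6] and [14]
  Merge: [6] + [14] -> [6, 14]
Merge: [2, 5] + [6, 14] -> [2, 5, 6, 14]

Final sorted array: [2, 5, 6, 14]

The merge sort proceeds by recursively splitting the array and merging sorted halves.
After all merges, the sorted array is [2, 5, 6, 14].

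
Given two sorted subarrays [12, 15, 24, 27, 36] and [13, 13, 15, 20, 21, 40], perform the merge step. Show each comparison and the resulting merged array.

Merging process:

Compare 12 vs 13: take 12 from left. Merged: [12]
Compare 15 vs 13: take 13 from right. Merged: [12, 13]
Compare 15 vs 13: take 13 from right. Merged: [12, 13, 13]
Compare 15 vs 15: take 15 from left. Merged: [12, 13, 13, 15]
Compare 24 vs 15: take 15 from right. Merged: [12, 13, 13, 15, 15]
Compare 24 vs 20: take 20 from right. Merged: [12, 13, 13, 15, 15, 20]
Compare 24 vs 21: take 21 from right. Merged: [12, 13, 13, 15, 15, 20, 21]
Compare 24 vs 40: take 24 from left. Merged: [12, 13, 13, 15, 15, 20, 21, 24]
Compare 27 vs 40: take 27 from left. Merged: [12, 13, 13, 15, 15, 20, 21, 24, 27]
Compare 36 vs 40: take 36 from left. Merged: [12, 13, 13, 15, 15, 20, 21, 24, 27, 36]
Append remaining from right: [40]. Merged: [12, 13, 13, 15, 15, 20, 21, 24, 27, 36, 40]

Final merged array: [12, 13, 13, 15, 15, 20, 21, 24, 27, 36, 40]
Total comparisons: 10

The merged array is [12, 13, 13, 15, 15, 20, 21, 24, 27, 36, 40], requiring 10 comparisons. The merge step runs in O(n) time where n is the total number of elements.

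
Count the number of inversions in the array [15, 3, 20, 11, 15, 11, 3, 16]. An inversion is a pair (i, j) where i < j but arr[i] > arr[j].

Finding inversions in [15, 3, 20, 11, 15, 11, 3, 16]:

(0, 1): arr[0]=15 > arr[1]=3
(0, 3): arr[0]=15 > arr[3]=11
(0, 5): arr[0]=15 > arr[5]=11
(0, 6): arr[0]=15 > arr[6]=3
(2, 3): arr[2]=20 > arr[3]=11
(2, 4): arr[2]=20 > arr[4]=15
(2, 5): arr[2]=20 > arr[5]=11
(2, 6): arr[2]=20 > arr[6]=3
(2, 7): arr[2]=20 > arr[7]=16
(3, 6): arr[3]=11 > arr[6]=3
(4, 5): arr[4]=15 > arr[5]=11
(4, 6): arr[4]=15 > arr[6]=3
(5, 6): arr[5]=11 > arr[6]=3

Total inversions: 13

The array has 13 inversion(s): (0,1), (0,3), (0,5), (0,6), (2,3), (2,4), (2,5), (2,6), (2,7), (3,6), (4,5), (4,6), (5,6). Each pair (i,j) satisfies i < j and arr[i] > arr[j].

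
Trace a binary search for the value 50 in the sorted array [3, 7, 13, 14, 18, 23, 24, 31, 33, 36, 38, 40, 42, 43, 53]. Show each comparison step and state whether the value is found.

Binary search for 50 in [3, 7, 13, 14, 18, 23, 24, 31, 33, 36, 38, 40, 42, 43, 53]:

lo=0, hi=14, mid=7, arr[mid]=31 -> 31 < 50, search right half
lo=8, hi=14, mid=11, arr[mid]=40 -> 40 < 50, search right half
lo=12, hi=14, mid=13, arr[mid]=43 -> 43 < 50, search right half
lo=14, hi=14, mid=14, arr[mid]=53 -> 53 > 50, search left half
lo=14 > hi=13, target 50 not found

Binary search determines that 50 is not in the array after 4 comparisons. The search space was exhausted without finding the target.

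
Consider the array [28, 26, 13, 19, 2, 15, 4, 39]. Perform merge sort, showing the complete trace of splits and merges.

Merge sort trace:

Split: [28, 26, 13, 19, 2, 15, 4, 39] -> [28, 26, 13, 19] and [2, 15, 4, 39]
  Split: [28, 26, 13, 19] -> [28, 26] and [13, 19]
    Split: [28, 26] -> [28] and [26]
    Merge: [28] + [26] -> [26, 28]
    Split: [13, 19] -> [13] and [19]
    Merge: [13] + [19] -> [13, 19]
  Merge: [26, 28] + [13, 19] -> [13, 19, 26, 28]
  Split: [2, 15, 4, 39] -> [2, 15] and [4, 39]
    Split: [2, 15] -> [2] and [15]
    Merge: [2] + [15] -> [2, 15]
    Split: [4, 39] -> [4] and [39]
    Merge: [4] + [39] -> [4, 39]
  Merge: [2, 15] + [4, 39] -> [2, 4, 15, 39]
Merge: [13, 19, 26, 28] + [2, 4, 15, 39] -> [2, 4, 13, 15, 19, 26, 28, 39]

Final sorted array: [2, 4, 13, 15, 19, 26, 28, 39]

The merge sort proceeds by recursively splitting the array and merging sorted halves.
After all merges, the sorted array is [2, 4, 13, 15, 19, 26, 28, 39].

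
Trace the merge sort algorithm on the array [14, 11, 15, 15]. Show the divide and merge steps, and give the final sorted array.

Merge sort trace:

Split: [14, 11, 15, 15] -> [14, 11] and [15, 15]
  Split: [14, 11] -> [14] and [11]
  Merge: [14] + [11] -> [11, 14]
  Split: [15, 15] -> [15] and [15]
  Merge: [15] + [15] -> [15, 15]
Merge: [11, 14] + [15, 15] -> [11, 14, 15, 15]

Final sorted array: [11, 14, 15, 15]

The merge sort proceeds by recursively splitting the array and merging sorted halves.
After all merges, the sorted array is [11, 14, 15, 15].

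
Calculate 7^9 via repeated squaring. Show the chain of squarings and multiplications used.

Computing 7^9 by squaring (build up from 7^1; each line after the first costs one multiplication):

7^1 = 7
7^2 = (7^1)^2 = 7^2 = 49
7^4 = (7^2)^2 = 49^2 = 2401
7^8 = (7^4)^2 = 2401^2 = 5764801
7^9 = 7 * 7^8 = 7 * 5764801 = 40353607

Result: 40353607
Multiplications needed: 4 (4 lines after 7^1)

7^9 = 40353607. Using exponentiation by squaring, this requires 4 multiplications. The key idea: if the exponent is even, square the half-power; if odd, multiply by the base once.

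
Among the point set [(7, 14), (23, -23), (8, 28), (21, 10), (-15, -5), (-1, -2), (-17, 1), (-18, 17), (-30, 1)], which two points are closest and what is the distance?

Computing all pairwise distances among 9 points:

d((7, 14), (23, -23)) = 40.3113
d((7, 14), (8, 28)) = 14.0357
d((7, 14), (21, 10)) = 14.5602
d((7, 14), (-15, -5)) = 29.0689
d((7, 14), (-1, -2)) = 17.8885
d((7, 14), (-17, 1)) = 27.2947
d((7, 14), (-18, 17)) = 25.1794
d((7, 14), (-30, 1)) = 39.2173
d((23, -23), (8, 28)) = 53.1601
d((23, -23), (21, 10)) = 33.0606
d((23, -23), (-15, -5)) = 42.0476
d((23, -23), (-1, -2)) = 31.8904
d((23, -23), (-17, 1)) = 46.6476
d((23, -23), (-18, 17)) = 57.28
d((23, -23), (-30, 1)) = 58.1808
d((8, 28), (21, 10)) = 22.2036
d((8, 28), (-15, -5)) = 40.2244
d((8, 28), (-1, -2)) = 31.3209
d((8, 28), (-17, 1)) = 36.7967
d((8, 28), (-18, 17)) = 28.2312
d((8, 28), (-30, 1)) = 46.6154
d((21, 10), (-15, -5)) = 39.0
d((21, 10), (-1, -2)) = 25.0599
d((21, 10), (-17, 1)) = 39.0512
d((21, 10), (-18, 17)) = 39.6232
d((21, 10), (-30, 1)) = 51.788
d((-15, -5), (-1, -2)) = 14.3178
d((-15, -5), (-17, 1)) = 6.3246 <-- minimum
d((-15, -5), (-18, 17)) = 22.2036
d((-15, -5), (-30, 1)) = 16.1555
d((-1, -2), (-17, 1)) = 16.2788
d((-1, -2), (-18, 17)) = 25.4951
d((-1, -2), (-30, 1)) = 29.1548
d((-17, 1), (-18, 17)) = 16.0312
d((-17, 1), (-30, 1)) = 13.0
d((-18, 17), (-30, 1)) = 20.0

Closest pair: (-15, -5) and (-17, 1) with distance 6.3246

The closest pair is (-15, -5) and (-17, 1) with Euclidean distance 6.3246. For 9 points, brute-force pairwise comparison is shown above. For large n, the divide-and-conquer algorithm (sort by x, recurse on halves, check the dividing strip) achieves O(n log n).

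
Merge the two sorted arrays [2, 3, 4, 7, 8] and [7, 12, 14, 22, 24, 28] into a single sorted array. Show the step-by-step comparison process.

Merging process:

Compare 2 vs 7: take 2 from left. Merged: [2]
Compare 3 vs 7: take 3 from left. Merged: [2, 3]
Compare 4 vs 7: take 4 from left. Merged: [2, 3, 4]
Compare 7 vs 7: take 7 from left. Merged: [2, 3, 4, 7]
Compare 8 vs 7: take 7 from right. Merged: [2, 3, 4, 7, 7]
Compare 8 vs 12: take 8 from left. Merged: [2, 3, 4, 7, 7, 8]
Append remaining from right: [12, 14, 22, 24, 28]. Merged: [2, 3, 4, 7, 7, 8, 12, 14, 22, 24, 28]

Final merged array: [2, 3, 4, 7, 7, 8, 12, 14, 22, 24, 28]
Total comparisons: 6

The merged array is [2, 3, 4, 7, 7, 8, 12, 14, 22, 24, 28], requiring 6 comparisons. The merge step runs in O(n) time where n is the total number of elements.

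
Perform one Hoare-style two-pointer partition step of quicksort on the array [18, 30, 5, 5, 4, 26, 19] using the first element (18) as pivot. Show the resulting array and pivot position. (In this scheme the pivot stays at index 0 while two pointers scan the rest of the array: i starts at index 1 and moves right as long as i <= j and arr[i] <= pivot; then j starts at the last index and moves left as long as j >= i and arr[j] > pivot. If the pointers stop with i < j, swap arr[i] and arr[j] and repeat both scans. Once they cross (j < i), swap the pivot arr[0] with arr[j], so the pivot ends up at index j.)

Hoare-style two-pointer partition with pivot = 18:

Initial array: [18, 30, 5, 5, 4, 26, 19]

Pointers start at i = 1, j = 6.
i stops at index 1 (arr[1]=30 > 18), j stops at index 4 (arr[4]=4 <= 18): swap arr[1] and arr[4], array becomes [18, 4, 5, 5, 30, 26, 19]
i ends at 4, j ends at 3: the pointers have crossed (j < i), so scanning stops.

Swap pivot arr[0] with arr[3] to place pivot at position 3: [5, 4, 5, 18, 30, 26, 19]
Pivot position: 3

After partitioning with pivot 18, the array becomes [5, 4, 5, 18, 30, 26, 19]. The pivot is placed at index 3. All elements to the left of the pivot are <= 18, and all elements to the right are > 18.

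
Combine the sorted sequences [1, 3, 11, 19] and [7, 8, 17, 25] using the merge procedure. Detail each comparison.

Merging process:

Compare 1 vs 7: take 1 from left. Merged: [1]
Compare 3 vs 7: take 3 from left. Merged: [1, 3]
Compare 11 vs 7: take 7 from right. Merged: [1, 3, 7]
Compare 11 vs 8: take 8 from right. Merged: [1, 3, 7, 8]
Compare 11 vs 17: take 11 from left. Merged: [1, 3, 7, 8, 11]
Compare 19 vs 17: take 17 from right. Merged: [1, 3, 7, 8, 11, 17]
Compare 19 vs 25: take 19 from left. Merged: [1, 3, 7, 8, 11, 17, 19]
Append remaining from right: [25]. Merged: [1, 3, 7, 8, 11, 17, 19, 25]

Final merged array: [1, 3, 7, 8, 11, 17, 19, 25]
Total comparisons: 7

The merged array is [1, 3, 7, 8, 11, 17, 19, 25], requiring 7 comparisons. The merge step runs in O(n) time where n is the total number of elements.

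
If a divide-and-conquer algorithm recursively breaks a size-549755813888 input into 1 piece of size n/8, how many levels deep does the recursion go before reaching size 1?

For divide and conquer with division factor 8:

Problem sizes at each level:
Level 0: 549755813888
Level 1: 68719476736
Level 2: 8589934592
Level 3: 1073741824
Level 4: 134217728
Level 5: 16777216
Level 6: 2097152
Level 7: 262144
Level 8: 32768
Level 9: 4096
Level 10: 512
Level 11: 64
Level 12: 8
Level 13: 1

The root is level 0 and the size-1 base case is level 13 (the tree spans levels 0 through 13, i.e. 14 levels counting the root), so the depth is the number of divisions: log_8(549755813888) = 13

The recursion tree depth is log_8(549755813888) = 13. At each level, the problem size is divided by 8, so it takes 13 divisions to reduce to a base case of size 1. The algorithm makes 1 recursive call at each level.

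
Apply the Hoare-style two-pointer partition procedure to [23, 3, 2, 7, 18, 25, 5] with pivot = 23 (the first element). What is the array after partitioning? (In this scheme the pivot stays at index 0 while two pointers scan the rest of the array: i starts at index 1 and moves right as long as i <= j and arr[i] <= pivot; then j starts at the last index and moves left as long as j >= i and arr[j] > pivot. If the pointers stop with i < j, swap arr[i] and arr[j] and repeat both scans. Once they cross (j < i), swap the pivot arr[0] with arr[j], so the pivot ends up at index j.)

Hoare-style two-pointer partition with pivot = 23:

Initial array: [23, 3, 2, 7, 18, 25, 5]

Pointers start at i = 1, j = 6.
i stops at index 5 (arr[5]=25 > 23), j stops at index 6 (arr[6]=5 <= 23): swap arr[5] and arr[6], array becomes [23, 3, 2, 7, 18, 5, 25]
i ends at 6, j ends at 5: the pointers have crossed (j < i), so scanning stops.

Swap pivot arr[0] with arr[5] to place pivot at position 5: [5, 3, 2, 7, 18, 23, 25]
Pivot position: 5

After partitioning with pivot 23, the array becomes [5, 3, 2, 7, 18, 23, 25]. The pivot is placed at index 5. All elements to the left of the pivot are <= 23, and all elements to the right are > 23.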